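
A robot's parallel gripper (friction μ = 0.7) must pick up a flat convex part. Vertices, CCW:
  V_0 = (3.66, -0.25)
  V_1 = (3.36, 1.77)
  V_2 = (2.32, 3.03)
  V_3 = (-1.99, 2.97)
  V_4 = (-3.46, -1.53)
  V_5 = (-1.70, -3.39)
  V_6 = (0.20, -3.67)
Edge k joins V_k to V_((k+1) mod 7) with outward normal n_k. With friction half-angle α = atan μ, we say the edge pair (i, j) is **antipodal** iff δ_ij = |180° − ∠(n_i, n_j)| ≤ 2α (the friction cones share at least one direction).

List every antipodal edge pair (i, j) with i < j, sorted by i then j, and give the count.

count = 9; pairs: (0,3), (0,4), (1,3), (1,4), (1,5), (2,4), (2,5), (2,6), (3,6)

α = atan 0.7 = 34.99°;  2α = 69.98°
n_0 = (+0.9892, +0.1469)
n_1 = (+0.7712, +0.6366)
n_2 = (-0.0139, +0.9999)
n_3 = (-0.9506, +0.3105)
n_4 = (-0.7264, -0.6873)
n_5 = (-0.1458, -0.9893)
n_6 = (+0.7030, -0.7112)
  (0,1): δ = 148.91°  ·
  (0,2): δ = 97.65°  ·
  (0,3): δ = 26.54°  ✓
  (0,4): δ = 34.97°  ✓
  (0,5): δ = 73.17°  ·
  (0,6): δ = 126.22°  ·
  (1,2): δ = 128.74°  ·
  (1,3): δ = 57.63°  ✓
  (1,4): δ = 3.88°  ✓
  (1,5): δ = 42.08°  ✓
  (1,6): δ = 95.13°  ·
  (2,3): δ = 108.89°  ·
  (2,4): δ = 47.38°  ✓
  (2,5): δ = 9.18°  ✓
  (2,6): δ = 43.87°  ✓
  (3,4): δ = 118.49°  ·
  (3,5): δ = 80.29°  ·
  (3,6): δ = 27.24°  ✓
  (4,5): δ = 141.80°  ·
  (4,6): δ = 88.75°  ·
  (5,6): δ = 126.95°  ·
antipodal pairs: 9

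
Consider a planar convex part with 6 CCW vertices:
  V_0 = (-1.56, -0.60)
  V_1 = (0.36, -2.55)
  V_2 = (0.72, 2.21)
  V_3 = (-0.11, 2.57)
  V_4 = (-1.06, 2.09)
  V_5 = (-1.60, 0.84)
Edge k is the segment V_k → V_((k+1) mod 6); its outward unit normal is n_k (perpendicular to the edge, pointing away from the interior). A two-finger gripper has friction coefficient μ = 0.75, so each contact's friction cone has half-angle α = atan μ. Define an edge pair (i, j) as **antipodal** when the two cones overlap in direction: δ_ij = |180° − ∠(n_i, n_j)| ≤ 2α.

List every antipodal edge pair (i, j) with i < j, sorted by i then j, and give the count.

α = atan 0.75 = 36.87°;  2α = 73.74°
n_0 = (-0.7126, -0.7016)
n_1 = (+0.9972, -0.0754)
n_2 = (+0.3979, +0.9174)
n_3 = (-0.4510, +0.8925)
n_4 = (-0.9180, +0.3966)
n_5 = (-0.9996, -0.0278)
  (0,1): δ = 48.88°  ✓
  (0,2): δ = 22.00°  ✓
  (0,3): δ = 72.25°  ✓
  (0,4): δ = 112.08°  ·
  (0,5): δ = 137.04°  ·
  (1,2): δ = 109.12°  ·
  (1,3): δ = 58.87°  ✓
  (1,4): δ = 19.04°  ✓
  (1,5): δ = 5.92°  ✓
  (2,3): δ = 129.75°  ·
  (2,4): δ = 89.92°  ·
  (2,5): δ = 64.96°  ✓
  (3,4): δ = 140.17°  ·
  (3,5): δ = 115.21°  ·
  (4,5): δ = 155.04°  ·
antipodal pairs: 7

count = 7; pairs: (0,1), (0,2), (0,3), (1,3), (1,4), (1,5), (2,5)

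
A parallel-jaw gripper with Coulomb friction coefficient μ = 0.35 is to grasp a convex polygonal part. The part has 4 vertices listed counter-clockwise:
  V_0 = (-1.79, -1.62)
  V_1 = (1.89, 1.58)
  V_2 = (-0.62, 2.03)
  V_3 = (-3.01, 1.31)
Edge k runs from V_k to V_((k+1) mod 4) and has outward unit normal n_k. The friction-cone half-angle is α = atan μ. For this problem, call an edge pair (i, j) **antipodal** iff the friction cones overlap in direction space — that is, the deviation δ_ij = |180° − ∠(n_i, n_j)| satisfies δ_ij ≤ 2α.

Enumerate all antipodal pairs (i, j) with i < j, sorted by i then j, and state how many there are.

α = atan 0.35 = 19.29°;  2α = 38.58°
n_0 = (+0.6562, -0.7546)
n_1 = (+0.1765, +0.9843)
n_2 = (-0.2885, +0.9575)
n_3 = (-0.9232, -0.3844)
  (0,1): δ = 51.17°  ·
  (0,2): δ = 24.24°  ✓
  (0,3): δ = 71.60°  ·
  (1,2): δ = 153.07°  ·
  (1,3): δ = 57.23°  ·
  (2,3): δ = 84.16°  ·
antipodal pairs: 1

count = 1; pairs: (0,2)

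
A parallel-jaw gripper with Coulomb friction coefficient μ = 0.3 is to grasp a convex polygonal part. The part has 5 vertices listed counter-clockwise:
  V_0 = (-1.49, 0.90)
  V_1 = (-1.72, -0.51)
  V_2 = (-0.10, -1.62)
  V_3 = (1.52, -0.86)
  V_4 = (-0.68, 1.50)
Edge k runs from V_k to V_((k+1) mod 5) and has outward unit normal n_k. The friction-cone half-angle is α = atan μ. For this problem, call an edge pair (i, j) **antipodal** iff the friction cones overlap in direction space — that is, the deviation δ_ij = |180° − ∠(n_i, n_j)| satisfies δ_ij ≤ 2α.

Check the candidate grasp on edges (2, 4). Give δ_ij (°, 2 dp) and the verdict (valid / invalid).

α = atan 0.3 = 16.70°;  2α = 33.40°
edge 2: e_2 = (+1.62, +0.76);  n_2 = (+0.4247, -0.9053)
edge 4: e_4 = (-0.81, -0.60);  n_4 = (-0.5952, +0.8036)
∠(n_2, n_4) = 168.60°
δ = |180° − 168.60°| = 11.40°
11.40° ≤ 2α = 33.40°  →  valid

δ = 11.40°, valid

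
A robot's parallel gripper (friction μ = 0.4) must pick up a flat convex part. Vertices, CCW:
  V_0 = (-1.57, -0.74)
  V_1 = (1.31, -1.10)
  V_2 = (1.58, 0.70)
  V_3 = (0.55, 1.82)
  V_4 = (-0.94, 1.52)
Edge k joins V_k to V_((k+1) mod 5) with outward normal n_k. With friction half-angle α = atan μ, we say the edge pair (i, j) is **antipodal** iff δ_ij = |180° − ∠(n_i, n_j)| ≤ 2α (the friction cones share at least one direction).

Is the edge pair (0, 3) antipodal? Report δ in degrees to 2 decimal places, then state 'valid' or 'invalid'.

δ = 18.51°, valid

α = atan 0.4 = 21.80°;  2α = 43.60°
edge 0: e_0 = (+2.88, -0.36);  n_0 = (-0.1240, -0.9923)
edge 3: e_3 = (-1.49, -0.30);  n_3 = (-0.1974, +0.9803)
∠(n_0, n_3) = 161.49°
δ = |180° − 161.49°| = 18.51°
18.51° ≤ 2α = 43.60°  →  valid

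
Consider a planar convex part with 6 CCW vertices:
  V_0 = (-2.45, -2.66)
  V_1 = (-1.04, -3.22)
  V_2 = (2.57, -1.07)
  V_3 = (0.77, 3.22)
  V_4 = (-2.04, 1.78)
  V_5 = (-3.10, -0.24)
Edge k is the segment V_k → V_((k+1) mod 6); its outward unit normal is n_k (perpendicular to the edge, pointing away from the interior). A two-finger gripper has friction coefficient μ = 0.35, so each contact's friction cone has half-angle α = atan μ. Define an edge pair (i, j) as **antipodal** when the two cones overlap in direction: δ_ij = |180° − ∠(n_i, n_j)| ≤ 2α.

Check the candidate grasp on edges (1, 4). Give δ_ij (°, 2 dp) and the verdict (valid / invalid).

δ = 31.53°, valid

α = atan 0.35 = 19.29°;  2α = 38.58°
edge 1: e_1 = (+3.61, +2.15);  n_1 = (+0.5117, -0.8592)
edge 4: e_4 = (-1.06, -2.02);  n_4 = (-0.8855, +0.4647)
∠(n_1, n_4) = 148.47°
δ = |180° − 148.47°| = 31.53°
31.53° ≤ 2α = 38.58°  →  valid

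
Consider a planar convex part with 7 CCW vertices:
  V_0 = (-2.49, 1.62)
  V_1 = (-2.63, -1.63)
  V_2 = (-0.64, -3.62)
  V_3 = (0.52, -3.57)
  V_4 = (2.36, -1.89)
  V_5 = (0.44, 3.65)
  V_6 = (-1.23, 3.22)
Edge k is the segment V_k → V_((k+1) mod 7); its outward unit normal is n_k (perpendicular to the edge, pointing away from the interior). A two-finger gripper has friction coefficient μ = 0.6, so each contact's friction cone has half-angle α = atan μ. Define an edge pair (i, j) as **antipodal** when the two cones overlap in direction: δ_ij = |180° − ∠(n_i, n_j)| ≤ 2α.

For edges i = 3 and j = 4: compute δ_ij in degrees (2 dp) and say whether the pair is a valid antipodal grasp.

δ = 113.28°, invalid

α = atan 0.6 = 30.96°;  2α = 61.93°
edge 3: e_3 = (+1.84, +1.68);  n_3 = (+0.6743, -0.7385)
edge 4: e_4 = (-1.92, +5.54);  n_4 = (+0.9449, +0.3275)
∠(n_3, n_4) = 66.72°
δ = |180° − 66.72°| = 113.28°
113.28° > 2α = 61.93°  →  invalid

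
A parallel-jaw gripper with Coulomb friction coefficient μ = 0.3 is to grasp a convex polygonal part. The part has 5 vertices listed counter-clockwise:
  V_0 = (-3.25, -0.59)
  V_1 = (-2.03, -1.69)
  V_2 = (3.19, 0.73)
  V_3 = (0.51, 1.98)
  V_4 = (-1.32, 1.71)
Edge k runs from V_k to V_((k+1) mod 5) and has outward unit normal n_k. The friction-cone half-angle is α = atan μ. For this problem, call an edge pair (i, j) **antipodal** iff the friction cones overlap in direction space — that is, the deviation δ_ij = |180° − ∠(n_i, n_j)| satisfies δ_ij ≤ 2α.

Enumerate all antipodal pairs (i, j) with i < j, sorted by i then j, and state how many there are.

count = 3; pairs: (0,2), (1,3), (1,4)

α = atan 0.3 = 16.70°;  2α = 33.40°
n_0 = (-0.6696, -0.7427)
n_1 = (+0.4206, -0.9072)
n_2 = (+0.4227, +0.9063)
n_3 = (-0.1460, +0.9893)
n_4 = (-0.7660, +0.6428)
  (0,1): δ = 113.09°  ·
  (0,2): δ = 17.03°  ✓
  (0,3): δ = 50.43°  ·
  (0,4): δ = 92.04°  ·
  (1,2): δ = 49.88°  ·
  (1,3): δ = 16.48°  ✓
  (1,4): δ = 25.13°  ✓
  (2,3): δ = 146.60°  ·
  (2,4): δ = 105.00°  ·
  (3,4): δ = 138.39°  ·
antipodal pairs: 3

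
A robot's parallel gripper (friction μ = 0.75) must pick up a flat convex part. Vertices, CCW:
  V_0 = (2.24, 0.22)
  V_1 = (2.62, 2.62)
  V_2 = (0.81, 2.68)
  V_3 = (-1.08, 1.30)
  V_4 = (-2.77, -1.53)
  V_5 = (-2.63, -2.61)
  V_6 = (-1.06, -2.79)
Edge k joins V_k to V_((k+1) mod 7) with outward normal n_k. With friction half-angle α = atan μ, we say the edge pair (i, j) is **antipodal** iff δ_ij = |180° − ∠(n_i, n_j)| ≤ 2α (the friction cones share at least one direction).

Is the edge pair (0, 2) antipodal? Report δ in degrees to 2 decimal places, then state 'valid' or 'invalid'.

α = atan 0.75 = 36.87°;  2α = 73.74°
edge 0: e_0 = (+0.38, +2.40);  n_0 = (+0.9877, -0.1564)
edge 2: e_2 = (-1.89, -1.38);  n_2 = (-0.5897, +0.8076)
∠(n_0, n_2) = 135.13°
δ = |180° − 135.13°| = 44.87°
44.87° ≤ 2α = 73.74°  →  valid

δ = 44.87°, valid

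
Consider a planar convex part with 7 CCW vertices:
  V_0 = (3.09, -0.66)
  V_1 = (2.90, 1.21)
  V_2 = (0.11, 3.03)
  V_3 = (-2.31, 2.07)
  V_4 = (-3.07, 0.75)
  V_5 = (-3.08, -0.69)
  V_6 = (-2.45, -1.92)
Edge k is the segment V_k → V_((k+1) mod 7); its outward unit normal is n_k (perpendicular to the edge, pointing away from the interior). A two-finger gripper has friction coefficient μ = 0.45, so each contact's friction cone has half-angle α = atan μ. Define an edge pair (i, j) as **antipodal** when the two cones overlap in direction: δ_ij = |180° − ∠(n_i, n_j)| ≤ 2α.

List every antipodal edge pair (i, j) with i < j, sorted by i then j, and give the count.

count = 7; pairs: (0,3), (0,4), (0,5), (1,5), (1,6), (2,6), (3,6)

α = atan 0.45 = 24.23°;  2α = 48.46°
n_0 = (+0.9949, +0.1011)
n_1 = (+0.5464, +0.8376)
n_2 = (-0.3687, +0.9295)
n_3 = (-0.8666, +0.4990)
n_4 = (-1.0000, +0.0069)
n_5 = (-0.8900, -0.4559)
n_6 = (+0.2218, -0.9751)
  (0,1): δ = 128.92°  ·
  (0,2): δ = 74.16°  ·
  (0,3): δ = 35.73°  ✓
  (0,4): δ = 6.20°  ✓
  (0,5): δ = 21.32°  ✓
  (0,6): δ = 97.01°  ·
  (1,2): δ = 125.24°  ·
  (1,3): δ = 86.81°  ·
  (1,4): δ = 57.28°  ·
  (1,5): δ = 29.76°  ✓
  (1,6): δ = 45.93°  ✓
  (2,3): δ = 141.57°  ·
  (2,4): δ = 112.04°  ·
  (2,5): δ = 84.52°  ·
  (2,6): δ = 8.82°  ✓
  (3,4): δ = 150.47°  ·
  (3,5): δ = 122.95°  ·
  (3,6): δ = 47.26°  ✓
  (4,5): δ = 152.48°  ·
  (4,6): δ = 76.79°  ·
  (5,6): δ = 104.31°  ·
antipodal pairs: 7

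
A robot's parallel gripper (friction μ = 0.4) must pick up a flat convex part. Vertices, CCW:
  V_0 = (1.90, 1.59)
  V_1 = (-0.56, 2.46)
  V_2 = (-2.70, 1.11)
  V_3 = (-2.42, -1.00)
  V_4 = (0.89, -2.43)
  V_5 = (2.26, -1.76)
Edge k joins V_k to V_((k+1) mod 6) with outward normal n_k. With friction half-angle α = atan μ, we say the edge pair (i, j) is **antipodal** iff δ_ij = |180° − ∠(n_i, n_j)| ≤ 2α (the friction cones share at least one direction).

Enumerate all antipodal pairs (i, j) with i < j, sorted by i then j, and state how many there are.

count = 3; pairs: (0,3), (1,4), (2,5)

α = atan 0.4 = 21.80°;  2α = 43.60°
n_0 = (+0.3334, +0.9428)
n_1 = (-0.5335, +0.8458)
n_2 = (-0.9913, -0.1315)
n_3 = (-0.3966, -0.9180)
n_4 = (+0.4393, -0.8983)
n_5 = (+0.9943, +0.1068)
  (0,1): δ = 128.28°  ·
  (0,2): δ = 62.96°  ·
  (0,3): δ = 3.89°  ✓
  (0,4): δ = 45.54°  ·
  (0,5): δ = 115.61°  ·
  (1,2): δ = 114.69°  ·
  (1,3): δ = 55.61°  ·
  (1,4): δ = 6.18°  ✓
  (1,5): δ = 63.89°  ·
  (2,3): δ = 120.92°  ·
  (2,4): δ = 71.50°  ·
  (2,5): δ = 1.43°  ✓
  (3,4): δ = 130.57°  ·
  (3,5): δ = 60.50°  ·
  (4,5): δ = 109.93°  ·
antipodal pairs: 3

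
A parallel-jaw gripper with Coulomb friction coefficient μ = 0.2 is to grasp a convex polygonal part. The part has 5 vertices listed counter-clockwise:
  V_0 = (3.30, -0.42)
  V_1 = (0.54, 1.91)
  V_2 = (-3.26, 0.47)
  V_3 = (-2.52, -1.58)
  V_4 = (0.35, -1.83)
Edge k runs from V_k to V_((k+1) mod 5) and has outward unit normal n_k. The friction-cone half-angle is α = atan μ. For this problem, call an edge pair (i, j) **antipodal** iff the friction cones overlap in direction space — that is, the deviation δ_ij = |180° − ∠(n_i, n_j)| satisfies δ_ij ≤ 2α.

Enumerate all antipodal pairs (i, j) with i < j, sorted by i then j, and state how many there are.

α = atan 0.2 = 11.31°;  2α = 22.62°
n_0 = (+0.6451, +0.7641)
n_1 = (-0.3544, +0.9351)
n_2 = (-0.9406, -0.3395)
n_3 = (-0.0868, -0.9962)
n_4 = (+0.4312, -0.9022)
  (0,1): δ = 119.07°  ·
  (0,2): δ = 29.98°  ·
  (0,3): δ = 35.19°  ·
  (0,4): δ = 65.72°  ·
  (1,2): δ = 90.91°  ·
  (1,3): δ = 25.73°  ·
  (1,4): δ = 4.79°  ✓
  (2,3): δ = 114.83°  ·
  (2,4): δ = 84.30°  ·
  (3,4): δ = 149.48°  ·
antipodal pairs: 1

count = 1; pairs: (1,4)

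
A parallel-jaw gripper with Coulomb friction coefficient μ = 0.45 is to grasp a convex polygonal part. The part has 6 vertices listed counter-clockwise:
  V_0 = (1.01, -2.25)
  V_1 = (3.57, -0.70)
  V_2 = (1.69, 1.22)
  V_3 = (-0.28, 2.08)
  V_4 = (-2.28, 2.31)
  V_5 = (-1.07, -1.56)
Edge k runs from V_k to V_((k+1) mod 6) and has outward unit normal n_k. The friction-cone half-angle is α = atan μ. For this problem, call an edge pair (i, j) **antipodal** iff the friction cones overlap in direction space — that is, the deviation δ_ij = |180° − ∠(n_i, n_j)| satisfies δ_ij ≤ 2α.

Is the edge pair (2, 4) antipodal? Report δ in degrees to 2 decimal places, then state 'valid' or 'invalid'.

α = atan 0.45 = 24.23°;  2α = 48.46°
edge 2: e_2 = (-1.97, +0.86);  n_2 = (+0.4001, +0.9165)
edge 4: e_4 = (+1.21, -3.87);  n_4 = (-0.9544, -0.2984)
∠(n_2, n_4) = 130.95°
δ = |180° − 130.95°| = 49.05°
49.05° > 2α = 48.46°  →  invalid

δ = 49.05°, invalid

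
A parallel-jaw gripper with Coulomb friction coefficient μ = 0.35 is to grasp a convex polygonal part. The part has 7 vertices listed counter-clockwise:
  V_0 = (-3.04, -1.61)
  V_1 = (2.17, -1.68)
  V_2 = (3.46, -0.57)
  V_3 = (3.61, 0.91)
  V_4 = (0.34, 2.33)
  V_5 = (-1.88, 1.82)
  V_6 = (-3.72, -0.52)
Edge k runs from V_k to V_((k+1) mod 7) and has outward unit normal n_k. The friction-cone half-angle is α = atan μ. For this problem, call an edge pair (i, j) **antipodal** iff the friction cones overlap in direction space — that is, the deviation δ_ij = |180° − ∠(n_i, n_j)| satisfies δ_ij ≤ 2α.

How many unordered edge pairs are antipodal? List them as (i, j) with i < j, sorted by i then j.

α = atan 0.35 = 19.29°;  2α = 38.58°
n_0 = (-0.0134, -0.9999)
n_1 = (+0.6522, -0.7580)
n_2 = (+0.9949, -0.1008)
n_3 = (+0.3983, +0.9172)
n_4 = (-0.2239, +0.9746)
n_5 = (-0.7861, +0.6181)
n_6 = (-0.8484, -0.5293)
  (0,1): δ = 138.52°  ·
  (0,2): δ = 95.02°  ·
  (0,3): δ = 22.70°  ✓
  (0,4): δ = 13.71°  ✓
  (0,5): δ = 52.59°  ·
  (0,6): δ = 122.73°  ·
  (1,2): δ = 136.50°  ·
  (1,3): δ = 64.18°  ·
  (1,4): δ = 27.77°  ✓
  (1,5): δ = 11.11°  ✓
  (1,6): δ = 81.25°  ·
  (2,3): δ = 107.69°  ·
  (2,4): δ = 71.27°  ·
  (2,5): δ = 32.39°  ✓
  (2,6): δ = 37.75°  ✓
  (3,4): δ = 143.59°  ·
  (3,5): δ = 104.71°  ·
  (3,6): δ = 34.57°  ✓
  (4,5): δ = 141.12°  ·
  (4,6): δ = 70.98°  ·
  (5,6): δ = 109.86°  ·
antipodal pairs: 7

count = 7; pairs: (0,3), (0,4), (1,4), (1,5), (2,5), (2,6), (3,6)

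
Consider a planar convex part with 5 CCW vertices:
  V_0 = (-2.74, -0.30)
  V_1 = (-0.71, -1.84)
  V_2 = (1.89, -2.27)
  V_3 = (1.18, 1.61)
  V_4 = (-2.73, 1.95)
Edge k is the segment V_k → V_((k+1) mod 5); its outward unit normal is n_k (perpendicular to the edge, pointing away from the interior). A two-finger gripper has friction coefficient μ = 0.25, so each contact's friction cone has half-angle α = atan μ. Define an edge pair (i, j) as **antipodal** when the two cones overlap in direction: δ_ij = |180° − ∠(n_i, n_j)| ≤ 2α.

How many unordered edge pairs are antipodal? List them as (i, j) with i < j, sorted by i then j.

count = 2; pairs: (1,3), (2,4)

α = atan 0.25 = 14.04°;  2α = 28.07°
n_0 = (-0.6044, -0.7967)
n_1 = (-0.1632, -0.9866)
n_2 = (+0.9837, +0.1800)
n_3 = (+0.0866, +0.9962)
n_4 = (-1.0000, +0.0044)
  (0,1): δ = 152.21°  ·
  (0,2): δ = 42.45°  ·
  (0,3): δ = 32.21°  ·
  (0,4): δ = 126.93°  ·
  (1,2): δ = 70.24°  ·
  (1,3): δ = 4.42°  ✓
  (1,4): δ = 99.14°  ·
  (2,3): δ = 105.34°  ·
  (2,4): δ = 10.62°  ✓
  (3,4): δ = 85.28°  ·
antipodal pairs: 2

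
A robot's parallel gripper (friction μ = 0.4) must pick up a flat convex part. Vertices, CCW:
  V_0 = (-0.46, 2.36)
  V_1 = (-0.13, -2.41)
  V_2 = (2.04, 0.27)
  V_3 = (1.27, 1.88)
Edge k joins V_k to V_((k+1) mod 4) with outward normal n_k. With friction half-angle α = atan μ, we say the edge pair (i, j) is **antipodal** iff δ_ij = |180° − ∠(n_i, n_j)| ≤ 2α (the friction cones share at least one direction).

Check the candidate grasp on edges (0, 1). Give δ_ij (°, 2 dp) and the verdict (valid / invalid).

α = atan 0.4 = 21.80°;  2α = 43.60°
edge 0: e_0 = (+0.33, -4.77);  n_0 = (-0.9976, -0.0690)
edge 1: e_1 = (+2.17, +2.68);  n_1 = (+0.7772, -0.6293)
∠(n_0, n_1) = 137.05°
δ = |180° − 137.05°| = 42.95°
42.95° ≤ 2α = 43.60°  →  valid

δ = 42.95°, valid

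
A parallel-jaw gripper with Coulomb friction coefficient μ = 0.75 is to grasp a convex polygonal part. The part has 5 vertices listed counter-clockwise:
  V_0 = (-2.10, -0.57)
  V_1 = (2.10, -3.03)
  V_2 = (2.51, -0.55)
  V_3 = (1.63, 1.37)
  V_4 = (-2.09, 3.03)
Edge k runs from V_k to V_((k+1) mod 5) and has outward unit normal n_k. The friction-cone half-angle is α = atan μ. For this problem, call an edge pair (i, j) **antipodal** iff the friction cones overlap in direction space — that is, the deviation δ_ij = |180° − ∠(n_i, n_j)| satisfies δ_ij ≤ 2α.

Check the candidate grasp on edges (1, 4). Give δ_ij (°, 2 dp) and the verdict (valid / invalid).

δ = 9.23°, valid

α = atan 0.75 = 36.87°;  2α = 73.74°
edge 1: e_1 = (+0.41, +2.48);  n_1 = (+0.9866, -0.1631)
edge 4: e_4 = (-0.01, -3.60);  n_4 = (-1.0000, +0.0028)
∠(n_1, n_4) = 170.77°
δ = |180° − 170.77°| = 9.23°
9.23° ≤ 2α = 73.74°  →  valid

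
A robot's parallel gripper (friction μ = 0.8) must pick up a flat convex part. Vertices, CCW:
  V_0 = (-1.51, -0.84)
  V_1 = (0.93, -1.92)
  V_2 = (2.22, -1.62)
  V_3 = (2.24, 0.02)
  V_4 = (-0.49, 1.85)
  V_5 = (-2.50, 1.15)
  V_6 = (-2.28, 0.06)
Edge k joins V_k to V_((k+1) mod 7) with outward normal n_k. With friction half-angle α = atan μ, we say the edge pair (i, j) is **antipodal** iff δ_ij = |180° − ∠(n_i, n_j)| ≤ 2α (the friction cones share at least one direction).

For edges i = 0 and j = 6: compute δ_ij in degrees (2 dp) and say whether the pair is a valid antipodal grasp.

δ = 154.42°, invalid

α = atan 0.8 = 38.66°;  2α = 77.32°
edge 0: e_0 = (+2.44, -1.08);  n_0 = (-0.4047, -0.9144)
edge 6: e_6 = (+0.77, -0.90);  n_6 = (-0.7599, -0.6501)
∠(n_0, n_6) = 25.58°
δ = |180° − 25.58°| = 154.42°
154.42° > 2α = 77.32°  →  invalid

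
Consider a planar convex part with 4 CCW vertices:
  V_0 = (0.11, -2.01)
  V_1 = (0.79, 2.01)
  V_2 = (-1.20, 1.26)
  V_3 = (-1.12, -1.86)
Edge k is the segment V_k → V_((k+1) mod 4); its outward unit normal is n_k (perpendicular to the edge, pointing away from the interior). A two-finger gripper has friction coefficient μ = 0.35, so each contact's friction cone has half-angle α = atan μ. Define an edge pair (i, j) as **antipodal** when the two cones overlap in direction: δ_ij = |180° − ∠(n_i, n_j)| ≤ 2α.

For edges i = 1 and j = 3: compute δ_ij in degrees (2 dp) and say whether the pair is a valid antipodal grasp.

δ = 27.60°, valid

α = atan 0.35 = 19.29°;  2α = 38.58°
edge 1: e_1 = (-1.99, -0.75);  n_1 = (-0.3527, +0.9357)
edge 3: e_3 = (+1.23, -0.15);  n_3 = (-0.1211, -0.9926)
∠(n_1, n_3) = 152.40°
δ = |180° − 152.40°| = 27.60°
27.60° ≤ 2α = 38.58°  →  valid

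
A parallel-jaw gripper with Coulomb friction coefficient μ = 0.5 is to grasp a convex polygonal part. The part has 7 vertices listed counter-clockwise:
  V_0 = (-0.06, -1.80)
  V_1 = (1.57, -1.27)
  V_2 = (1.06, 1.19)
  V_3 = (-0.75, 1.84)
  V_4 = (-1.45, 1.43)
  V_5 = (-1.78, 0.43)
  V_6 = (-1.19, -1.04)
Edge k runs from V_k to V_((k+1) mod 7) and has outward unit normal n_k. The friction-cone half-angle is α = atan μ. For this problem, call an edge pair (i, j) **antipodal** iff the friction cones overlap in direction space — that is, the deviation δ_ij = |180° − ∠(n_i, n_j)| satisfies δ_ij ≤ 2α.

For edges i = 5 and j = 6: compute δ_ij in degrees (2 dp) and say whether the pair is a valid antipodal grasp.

α = atan 0.5 = 26.57°;  2α = 53.13°
edge 5: e_5 = (+0.59, -1.47);  n_5 = (-0.9280, -0.3725)
edge 6: e_6 = (+1.13, -0.76);  n_6 = (-0.5581, -0.8298)
∠(n_5, n_6) = 34.21°
δ = |180° − 34.21°| = 145.79°
145.79° > 2α = 53.13°  →  invalid

δ = 145.79°, invalid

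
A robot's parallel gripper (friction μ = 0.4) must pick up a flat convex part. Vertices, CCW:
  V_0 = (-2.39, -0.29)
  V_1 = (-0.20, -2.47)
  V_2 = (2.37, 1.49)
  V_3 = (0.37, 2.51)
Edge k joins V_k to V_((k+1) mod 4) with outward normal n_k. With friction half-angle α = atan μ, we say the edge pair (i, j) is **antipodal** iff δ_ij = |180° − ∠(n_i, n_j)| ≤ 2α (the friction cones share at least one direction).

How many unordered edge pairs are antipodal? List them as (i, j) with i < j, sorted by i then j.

α = atan 0.4 = 21.80°;  2α = 43.60°
n_0 = (-0.7055, -0.7087)
n_1 = (+0.8388, -0.5444)
n_2 = (+0.4543, +0.8908)
n_3 = (-0.7122, +0.7020)
  (0,1): δ = 78.11°  ·
  (0,2): δ = 17.85°  ✓
  (0,3): δ = 90.28°  ·
  (1,2): δ = 84.04°  ·
  (1,3): δ = 11.60°  ✓
  (2,3): δ = 107.57°  ·
antipodal pairs: 2

count = 2; pairs: (0,2), (1,3)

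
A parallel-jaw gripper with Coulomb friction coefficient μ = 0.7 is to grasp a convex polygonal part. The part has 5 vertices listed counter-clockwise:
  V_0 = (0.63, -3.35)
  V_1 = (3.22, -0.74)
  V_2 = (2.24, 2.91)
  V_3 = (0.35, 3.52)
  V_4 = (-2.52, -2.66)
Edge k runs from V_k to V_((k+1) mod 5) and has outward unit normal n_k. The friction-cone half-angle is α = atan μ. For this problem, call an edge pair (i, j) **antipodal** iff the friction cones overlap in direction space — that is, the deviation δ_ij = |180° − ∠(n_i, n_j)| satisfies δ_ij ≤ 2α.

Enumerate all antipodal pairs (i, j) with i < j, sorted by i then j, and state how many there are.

count = 5; pairs: (0,2), (0,3), (1,3), (1,4), (2,4)

α = atan 0.7 = 34.99°;  2α = 69.98°
n_0 = (+0.7098, -0.7044)
n_1 = (+0.9658, +0.2593)
n_2 = (+0.3071, +0.9517)
n_3 = (-0.9070, +0.4212)
n_4 = (-0.2140, -0.9768)
  (0,1): δ = 120.19°  ·
  (0,2): δ = 63.11°  ✓
  (0,3): δ = 19.87°  ✓
  (0,4): δ = 122.42°  ·
  (1,2): δ = 122.92°  ·
  (1,3): δ = 39.94°  ✓
  (1,4): δ = 62.62°  ✓
  (2,3): δ = 97.02°  ·
  (2,4): δ = 5.53°  ✓
  (3,4): δ = 77.45°  ·
antipodal pairs: 5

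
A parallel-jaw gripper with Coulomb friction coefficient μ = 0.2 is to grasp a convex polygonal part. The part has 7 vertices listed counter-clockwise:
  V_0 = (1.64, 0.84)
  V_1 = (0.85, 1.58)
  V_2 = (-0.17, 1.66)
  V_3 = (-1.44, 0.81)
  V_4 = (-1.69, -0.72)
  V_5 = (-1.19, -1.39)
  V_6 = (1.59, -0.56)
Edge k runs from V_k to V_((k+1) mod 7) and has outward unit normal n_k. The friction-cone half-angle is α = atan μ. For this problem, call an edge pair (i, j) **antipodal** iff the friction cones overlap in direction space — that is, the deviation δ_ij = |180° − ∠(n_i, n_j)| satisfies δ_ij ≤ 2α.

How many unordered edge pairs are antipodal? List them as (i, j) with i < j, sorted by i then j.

count = 4; pairs: (0,4), (1,5), (2,5), (3,6)

α = atan 0.2 = 11.31°;  2α = 22.62°
n_0 = (+0.6836, +0.7298)
n_1 = (+0.0782, +0.9969)
n_2 = (-0.5562, +0.8310)
n_3 = (-0.9869, +0.1613)
n_4 = (-0.8014, -0.5981)
n_5 = (+0.2861, -0.9582)
n_6 = (+0.9994, -0.0357)
  (0,1): δ = 141.36°  ·
  (0,2): δ = 103.08°  ·
  (0,3): δ = 56.15°  ·
  (0,4): δ = 10.14°  ✓
  (0,5): δ = 59.75°  ·
  (0,6): δ = 131.08°  ·
  (1,2): δ = 141.72°  ·
  (1,3): δ = 94.80°  ·
  (1,4): δ = 48.78°  ·
  (1,5): δ = 21.11°  ✓
  (1,6): δ = 92.44°  ·
  (2,3): δ = 133.07°  ·
  (2,4): δ = 87.06°  ·
  (2,5): δ = 17.17°  ✓
  (2,6): δ = 54.16°  ·
  (3,4): δ = 133.99°  ·
  (3,5): δ = 64.10°  ·
  (3,6): δ = 7.23°  ✓
  (4,5): δ = 110.11°  ·
  (4,6): δ = 38.78°  ·
  (5,6): δ = 108.67°  ·
antipodal pairs: 4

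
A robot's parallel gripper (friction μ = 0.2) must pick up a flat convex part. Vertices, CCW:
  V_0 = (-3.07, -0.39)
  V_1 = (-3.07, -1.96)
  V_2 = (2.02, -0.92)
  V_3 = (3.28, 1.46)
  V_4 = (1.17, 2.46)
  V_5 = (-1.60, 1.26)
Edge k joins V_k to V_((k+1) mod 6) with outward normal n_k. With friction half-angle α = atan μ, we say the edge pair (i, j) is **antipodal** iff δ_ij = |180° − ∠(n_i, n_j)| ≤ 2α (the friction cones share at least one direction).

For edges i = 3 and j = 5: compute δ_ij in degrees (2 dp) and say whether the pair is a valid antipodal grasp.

α = atan 0.2 = 11.31°;  2α = 22.62°
edge 3: e_3 = (-2.11, +1.00);  n_3 = (+0.4283, +0.9037)
edge 5: e_5 = (-1.47, -1.65);  n_5 = (-0.7467, +0.6652)
∠(n_3, n_5) = 73.66°
δ = |180° − 73.66°| = 106.34°
106.34° > 2α = 22.62°  →  invalid

δ = 106.34°, invalid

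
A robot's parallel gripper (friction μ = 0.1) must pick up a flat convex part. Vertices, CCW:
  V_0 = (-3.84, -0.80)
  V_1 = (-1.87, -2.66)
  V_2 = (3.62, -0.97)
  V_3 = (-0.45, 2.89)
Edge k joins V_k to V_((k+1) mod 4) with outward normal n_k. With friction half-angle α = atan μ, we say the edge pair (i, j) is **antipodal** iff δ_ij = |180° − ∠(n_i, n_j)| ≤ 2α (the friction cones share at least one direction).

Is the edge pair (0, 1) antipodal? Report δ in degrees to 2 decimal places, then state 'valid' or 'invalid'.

α = atan 0.1 = 5.71°;  2α = 11.42°
edge 0: e_0 = (+1.97, -1.86);  n_0 = (-0.6865, -0.7271)
edge 1: e_1 = (+5.49, +1.69);  n_1 = (+0.2942, -0.9557)
∠(n_0, n_1) = 60.46°
δ = |180° − 60.46°| = 119.54°
119.54° > 2α = 11.42°  →  invalid

δ = 119.54°, invalid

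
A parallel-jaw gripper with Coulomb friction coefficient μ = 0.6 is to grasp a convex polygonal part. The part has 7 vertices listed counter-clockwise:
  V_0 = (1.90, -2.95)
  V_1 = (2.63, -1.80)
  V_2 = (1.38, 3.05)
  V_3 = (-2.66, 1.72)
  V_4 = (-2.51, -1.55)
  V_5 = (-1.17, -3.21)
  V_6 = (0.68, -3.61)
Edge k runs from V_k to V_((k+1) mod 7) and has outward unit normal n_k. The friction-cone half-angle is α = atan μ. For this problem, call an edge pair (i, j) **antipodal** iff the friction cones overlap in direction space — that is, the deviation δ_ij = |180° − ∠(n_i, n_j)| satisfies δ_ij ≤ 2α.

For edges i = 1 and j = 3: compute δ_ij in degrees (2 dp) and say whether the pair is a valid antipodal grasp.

α = atan 0.6 = 30.96°;  2α = 61.93°
edge 1: e_1 = (-1.25, +4.85);  n_1 = (+0.9684, +0.2496)
edge 3: e_3 = (+0.15, -3.27);  n_3 = (-0.9989, -0.0458)
∠(n_1, n_3) = 168.17°
δ = |180° − 168.17°| = 11.83°
11.83° ≤ 2α = 61.93°  →  valid

δ = 11.83°, valid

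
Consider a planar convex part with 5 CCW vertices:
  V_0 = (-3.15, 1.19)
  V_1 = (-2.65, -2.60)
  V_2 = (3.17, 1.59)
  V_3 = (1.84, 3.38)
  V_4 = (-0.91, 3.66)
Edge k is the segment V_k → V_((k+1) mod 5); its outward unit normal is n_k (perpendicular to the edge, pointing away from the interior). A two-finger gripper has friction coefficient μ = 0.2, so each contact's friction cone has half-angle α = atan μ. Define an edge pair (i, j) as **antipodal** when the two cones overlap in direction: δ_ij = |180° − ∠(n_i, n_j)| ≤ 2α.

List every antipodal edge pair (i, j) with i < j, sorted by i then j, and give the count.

count = 1; pairs: (1,4)

α = atan 0.2 = 11.31°;  2α = 22.62°
n_0 = (-0.9914, -0.1308)
n_1 = (+0.5843, -0.8116)
n_2 = (+0.8027, +0.5964)
n_3 = (+0.1013, +0.9949)
n_4 = (-0.7408, +0.6718)
  (0,1): δ = 61.76°  ·
  (0,2): δ = 29.10°  ·
  (0,3): δ = 76.67°  ·
  (0,4): δ = 130.28°  ·
  (1,2): δ = 89.14°  ·
  (1,3): δ = 41.57°  ·
  (1,4): δ = 12.04°  ✓
  (2,3): δ = 132.43°  ·
  (2,4): δ = 78.82°  ·
  (3,4): δ = 126.39°  ·
antipodal pairs: 1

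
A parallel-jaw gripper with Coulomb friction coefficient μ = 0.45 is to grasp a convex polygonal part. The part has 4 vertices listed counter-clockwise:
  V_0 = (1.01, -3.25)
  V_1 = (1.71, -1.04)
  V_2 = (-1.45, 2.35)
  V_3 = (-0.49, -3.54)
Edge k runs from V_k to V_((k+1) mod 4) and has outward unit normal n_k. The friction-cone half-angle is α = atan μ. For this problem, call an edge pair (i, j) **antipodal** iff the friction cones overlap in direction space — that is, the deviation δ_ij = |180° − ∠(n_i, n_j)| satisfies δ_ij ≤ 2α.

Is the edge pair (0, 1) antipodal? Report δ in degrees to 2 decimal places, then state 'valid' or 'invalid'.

α = atan 0.45 = 24.23°;  2α = 48.46°
edge 0: e_0 = (+0.70, +2.21);  n_0 = (+0.9533, -0.3020)
edge 1: e_1 = (-3.16, +3.39);  n_1 = (+0.7315, +0.6819)
∠(n_0, n_1) = 60.56°
δ = |180° − 60.56°| = 119.44°
119.44° > 2α = 48.46°  →  invalid

δ = 119.44°, invalid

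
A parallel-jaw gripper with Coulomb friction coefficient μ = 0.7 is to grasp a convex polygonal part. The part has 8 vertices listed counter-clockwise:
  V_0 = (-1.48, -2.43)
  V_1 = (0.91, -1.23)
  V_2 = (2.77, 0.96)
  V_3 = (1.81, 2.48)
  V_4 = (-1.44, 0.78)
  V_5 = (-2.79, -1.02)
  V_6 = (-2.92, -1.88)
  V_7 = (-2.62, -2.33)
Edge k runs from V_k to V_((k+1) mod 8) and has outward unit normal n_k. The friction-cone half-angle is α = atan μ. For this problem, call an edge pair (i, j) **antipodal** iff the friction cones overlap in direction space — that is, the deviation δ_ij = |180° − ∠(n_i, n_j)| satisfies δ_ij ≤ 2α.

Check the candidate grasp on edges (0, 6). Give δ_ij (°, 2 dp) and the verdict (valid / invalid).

δ = 97.03°, invalid

α = atan 0.7 = 34.99°;  2α = 69.98°
edge 0: e_0 = (+2.39, +1.20);  n_0 = (+0.4487, -0.8937)
edge 6: e_6 = (+0.30, -0.45);  n_6 = (-0.8321, -0.5547)
∠(n_0, n_6) = 82.97°
δ = |180° − 82.97°| = 97.03°
97.03° > 2α = 69.98°  →  invalid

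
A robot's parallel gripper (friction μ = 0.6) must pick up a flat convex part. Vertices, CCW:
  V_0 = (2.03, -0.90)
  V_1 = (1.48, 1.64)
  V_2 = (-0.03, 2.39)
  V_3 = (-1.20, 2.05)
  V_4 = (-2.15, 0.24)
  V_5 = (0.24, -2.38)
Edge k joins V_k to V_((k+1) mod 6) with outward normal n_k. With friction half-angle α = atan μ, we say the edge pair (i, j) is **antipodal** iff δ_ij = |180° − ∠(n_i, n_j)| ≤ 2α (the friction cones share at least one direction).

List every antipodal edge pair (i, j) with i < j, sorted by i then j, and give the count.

α = atan 0.6 = 30.96°;  2α = 61.93°
n_0 = (+0.9773, +0.2116)
n_1 = (+0.4448, +0.8956)
n_2 = (-0.2791, +0.9603)
n_3 = (-0.8854, +0.4647)
n_4 = (-0.7388, -0.6739)
n_5 = (+0.6372, -0.7707)
  (0,1): δ = 128.63°  ·
  (0,2): δ = 86.01°  ·
  (0,3): δ = 39.91°  ✓
  (0,4): δ = 30.15°  ✓
  (0,5): δ = 117.37°  ·
  (1,2): δ = 137.38°  ·
  (1,3): δ = 91.28°  ·
  (1,4): δ = 21.22°  ✓
  (1,5): δ = 66.00°  ·
  (2,3): δ = 133.90°  ·
  (2,4): δ = 63.83°  ·
  (2,5): δ = 23.38°  ✓
  (3,4): δ = 109.94°  ·
  (3,5): δ = 22.72°  ✓
  (4,5): δ = 92.79°  ·
antipodal pairs: 5

count = 5; pairs: (0,3), (0,4), (1,4), (2,5), (3,5)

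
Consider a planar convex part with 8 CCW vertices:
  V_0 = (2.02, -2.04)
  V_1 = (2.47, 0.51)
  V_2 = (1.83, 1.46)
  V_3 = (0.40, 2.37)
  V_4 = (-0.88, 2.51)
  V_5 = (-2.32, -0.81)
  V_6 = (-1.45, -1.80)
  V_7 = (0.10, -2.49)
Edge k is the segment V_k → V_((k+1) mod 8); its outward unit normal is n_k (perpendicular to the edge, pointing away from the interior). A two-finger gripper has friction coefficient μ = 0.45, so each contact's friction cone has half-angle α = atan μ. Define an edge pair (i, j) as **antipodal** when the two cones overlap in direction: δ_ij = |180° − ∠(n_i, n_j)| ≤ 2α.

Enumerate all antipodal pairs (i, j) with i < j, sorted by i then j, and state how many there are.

count = 9; pairs: (0,4), (1,5), (1,6), (2,5), (2,6), (2,7), (3,5), (3,6), (3,7)

α = atan 0.45 = 24.23°;  2α = 48.46°
n_0 = (+0.9848, -0.1738)
n_1 = (+0.8294, +0.5587)
n_2 = (+0.5369, +0.8437)
n_3 = (+0.1087, +0.9941)
n_4 = (-0.9174, +0.3979)
n_5 = (-0.7512, -0.6601)
n_6 = (-0.4067, -0.9136)
n_7 = (+0.2282, -0.9736)
  (0,1): δ = 136.02°  ·
  (0,2): δ = 112.46°  ·
  (0,3): δ = 86.23°  ·
  (0,4): δ = 13.44°  ✓
  (0,5): δ = 51.32°  ·
  (0,6): δ = 76.01°  ·
  (0,7): δ = 113.20°  ·
  (1,2): δ = 156.44°  ·
  (1,3): δ = 130.21°  ·
  (1,4): δ = 57.42°  ·
  (1,5): δ = 7.34°  ✓
  (1,6): δ = 32.04°  ✓
  (1,7): δ = 69.22°  ·
  (2,3): δ = 153.77°  ·
  (2,4): δ = 80.98°  ·
  (2,5): δ = 16.22°  ✓
  (2,6): δ = 8.47°  ✓
  (2,7): δ = 45.66°  ✓
  (3,4): δ = 107.21°  ·
  (3,5): δ = 42.45°  ✓
  (3,6): δ = 17.75°  ✓
  (3,7): δ = 19.43°  ✓
  (4,5): δ = 115.24°  ·
  (4,6): δ = 90.55°  ·
  (4,7): δ = 53.36°  ·
  (5,6): δ = 155.31°  ·
  (5,7): δ = 118.12°  ·
  (6,7): δ = 142.81°  ·
antipodal pairs: 9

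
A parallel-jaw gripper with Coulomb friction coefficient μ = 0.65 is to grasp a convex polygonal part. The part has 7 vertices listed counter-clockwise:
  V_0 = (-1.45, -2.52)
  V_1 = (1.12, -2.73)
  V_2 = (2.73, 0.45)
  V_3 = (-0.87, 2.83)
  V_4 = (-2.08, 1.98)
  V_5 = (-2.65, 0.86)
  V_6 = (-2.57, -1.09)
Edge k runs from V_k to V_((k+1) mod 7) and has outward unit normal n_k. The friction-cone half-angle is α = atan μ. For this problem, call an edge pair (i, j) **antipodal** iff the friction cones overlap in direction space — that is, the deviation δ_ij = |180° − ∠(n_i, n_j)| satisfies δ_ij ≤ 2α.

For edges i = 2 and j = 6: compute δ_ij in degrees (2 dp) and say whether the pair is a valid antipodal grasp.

α = atan 0.65 = 33.02°;  2α = 66.05°
edge 2: e_2 = (-3.60, +2.38);  n_2 = (+0.5515, +0.8342)
edge 6: e_6 = (+1.12, -1.43);  n_6 = (-0.7873, -0.6166)
∠(n_2, n_6) = 161.54°
δ = |180° − 161.54°| = 18.46°
18.46° ≤ 2α = 66.05°  →  valid

δ = 18.46°, valid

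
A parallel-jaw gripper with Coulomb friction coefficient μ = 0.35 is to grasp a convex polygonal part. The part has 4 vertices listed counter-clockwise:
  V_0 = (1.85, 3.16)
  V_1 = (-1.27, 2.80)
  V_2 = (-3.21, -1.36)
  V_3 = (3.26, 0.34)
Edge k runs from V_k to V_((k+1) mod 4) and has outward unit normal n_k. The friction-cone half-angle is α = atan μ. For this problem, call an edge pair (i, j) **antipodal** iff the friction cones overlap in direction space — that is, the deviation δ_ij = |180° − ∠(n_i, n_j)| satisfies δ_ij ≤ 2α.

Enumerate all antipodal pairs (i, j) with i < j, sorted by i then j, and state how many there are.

count = 1; pairs: (0,2)

α = atan 0.35 = 19.29°;  2α = 38.58°
n_0 = (-0.1146, +0.9934)
n_1 = (-0.9063, +0.4226)
n_2 = (+0.2541, -0.9672)
n_3 = (+0.8944, +0.4472)
  (0,1): δ = 121.58°  ·
  (0,2): δ = 8.14°  ✓
  (0,3): δ = 109.98°  ·
  (1,2): δ = 50.28°  ·
  (1,3): δ = 51.57°  ·
  (2,3): δ = 78.16°  ·
antipodal pairs: 1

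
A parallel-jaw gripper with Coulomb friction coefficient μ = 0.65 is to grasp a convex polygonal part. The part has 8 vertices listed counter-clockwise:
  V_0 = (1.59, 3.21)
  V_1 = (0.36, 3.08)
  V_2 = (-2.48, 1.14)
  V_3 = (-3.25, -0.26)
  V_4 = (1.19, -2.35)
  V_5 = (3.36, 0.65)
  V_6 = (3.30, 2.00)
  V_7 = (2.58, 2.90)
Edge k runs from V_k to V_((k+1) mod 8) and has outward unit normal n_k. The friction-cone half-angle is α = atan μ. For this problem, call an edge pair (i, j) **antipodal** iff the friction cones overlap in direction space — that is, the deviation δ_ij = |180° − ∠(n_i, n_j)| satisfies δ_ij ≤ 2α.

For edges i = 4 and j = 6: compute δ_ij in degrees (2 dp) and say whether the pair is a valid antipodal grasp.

α = atan 0.65 = 33.02°;  2α = 66.05°
edge 4: e_4 = (+2.17, +3.00);  n_4 = (+0.8103, -0.5861)
edge 6: e_6 = (-0.72, +0.90);  n_6 = (+0.7809, +0.6247)
∠(n_4, n_6) = 74.54°
δ = |180° − 74.54°| = 105.46°
105.46° > 2α = 66.05°  →  invalid

δ = 105.46°, invalid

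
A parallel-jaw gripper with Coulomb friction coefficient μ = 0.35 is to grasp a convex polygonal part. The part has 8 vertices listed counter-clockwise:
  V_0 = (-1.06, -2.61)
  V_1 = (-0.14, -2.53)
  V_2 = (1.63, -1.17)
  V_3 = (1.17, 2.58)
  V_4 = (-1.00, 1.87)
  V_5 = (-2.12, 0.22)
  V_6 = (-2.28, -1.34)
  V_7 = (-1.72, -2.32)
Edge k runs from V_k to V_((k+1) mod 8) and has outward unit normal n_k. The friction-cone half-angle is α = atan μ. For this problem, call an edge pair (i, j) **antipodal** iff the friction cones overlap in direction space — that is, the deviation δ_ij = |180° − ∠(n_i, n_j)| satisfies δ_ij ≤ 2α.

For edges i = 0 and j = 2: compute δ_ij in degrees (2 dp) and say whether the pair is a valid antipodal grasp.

δ = 87.98°, invalid

α = atan 0.35 = 19.29°;  2α = 38.58°
edge 0: e_0 = (+0.92, +0.08);  n_0 = (+0.0866, -0.9962)
edge 2: e_2 = (-0.46, +3.75);  n_2 = (+0.9926, +0.1218)
∠(n_0, n_2) = 92.02°
δ = |180° − 92.02°| = 87.98°
87.98° > 2α = 38.58°  →  invalid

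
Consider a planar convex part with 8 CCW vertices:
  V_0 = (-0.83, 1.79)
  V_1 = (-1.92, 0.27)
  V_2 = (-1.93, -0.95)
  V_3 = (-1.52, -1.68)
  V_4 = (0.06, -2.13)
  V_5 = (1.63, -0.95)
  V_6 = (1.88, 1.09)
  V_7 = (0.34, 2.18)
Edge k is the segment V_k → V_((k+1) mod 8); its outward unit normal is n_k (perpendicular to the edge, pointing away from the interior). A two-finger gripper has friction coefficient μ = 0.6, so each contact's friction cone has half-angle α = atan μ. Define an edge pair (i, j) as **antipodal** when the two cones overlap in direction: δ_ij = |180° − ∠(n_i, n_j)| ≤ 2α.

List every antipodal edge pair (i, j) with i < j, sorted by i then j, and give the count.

α = atan 0.6 = 30.96°;  2α = 61.93°
n_0 = (-0.8126, +0.5828)
n_1 = (-1.0000, +0.0082)
n_2 = (-0.8719, -0.4897)
n_3 = (-0.2739, -0.9618)
n_4 = (+0.6008, -0.7994)
n_5 = (+0.9926, -0.1216)
n_6 = (+0.5777, +0.8162)
n_7 = (-0.3162, +0.9487)
  (0,1): δ = 144.83°  ·
  (0,2): δ = 115.04°  ·
  (0,3): δ = 70.25°  ·
  (0,4): δ = 17.43°  ✓
  (0,5): δ = 28.66°  ✓
  (0,6): δ = 90.35°  ·
  (0,7): δ = 144.08°  ·
  (1,2): δ = 150.21°  ·
  (1,3): δ = 105.43°  ·
  (1,4): δ = 52.60°  ✓
  (1,5): δ = 6.52°  ✓
  (1,6): δ = 55.18°  ✓
  (1,7): δ = 108.90°  ·
  (2,3): δ = 135.22°  ·
  (2,4): δ = 82.39°  ·
  (2,5): δ = 36.31°  ✓
  (2,6): δ = 25.39°  ✓
  (2,7): δ = 79.11°  ·
  (3,4): δ = 127.17°  ·
  (3,5): δ = 81.09°  ·
  (3,6): δ = 19.39°  ✓
  (3,7): δ = 34.33°  ✓
  (4,5): δ = 133.91°  ·
  (4,6): δ = 72.22°  ·
  (4,7): δ = 18.49°  ✓
  (5,6): δ = 118.30°  ·
  (5,7): δ = 64.58°  ·
  (6,7): δ = 126.27°  ·
antipodal pairs: 10

count = 10; pairs: (0,4), (0,5), (1,4), (1,5), (1,6), (2,5), (2,6), (3,6), (3,7), (4,7)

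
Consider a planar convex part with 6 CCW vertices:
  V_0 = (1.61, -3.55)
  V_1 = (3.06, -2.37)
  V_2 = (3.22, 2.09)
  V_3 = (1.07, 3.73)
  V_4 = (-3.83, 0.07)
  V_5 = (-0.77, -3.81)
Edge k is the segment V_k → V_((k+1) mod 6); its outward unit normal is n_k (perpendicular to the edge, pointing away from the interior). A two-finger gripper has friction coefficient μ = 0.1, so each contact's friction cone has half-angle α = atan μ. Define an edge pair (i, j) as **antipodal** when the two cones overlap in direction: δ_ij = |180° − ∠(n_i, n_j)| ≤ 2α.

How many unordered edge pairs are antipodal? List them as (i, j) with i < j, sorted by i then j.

α = atan 0.1 = 5.71°;  2α = 11.42°
n_0 = (+0.6312, -0.7756)
n_1 = (+0.9994, -0.0359)
n_2 = (+0.6065, +0.7951)
n_3 = (-0.5984, +0.8012)
n_4 = (-0.7852, -0.6193)
n_5 = (+0.1086, -0.9941)
  (0,1): δ = 131.19°  ·
  (0,2): δ = 76.47°  ·
  (0,3): δ = 2.38°  ✓
  (0,4): δ = 89.12°  ·
  (0,5): δ = 147.10°  ·
  (1,2): δ = 125.28°  ·
  (1,3): δ = 51.19°  ·
  (1,4): δ = 40.32°  ·
  (1,5): δ = 98.29°  ·
  (2,3): δ = 105.91°  ·
  (2,4): δ = 14.40°  ·
  (2,5): δ = 43.57°  ·
  (3,4): δ = 88.50°  ·
  (3,5): δ = 30.52°  ·
  (4,5): δ = 122.03°  ·
antipodal pairs: 1

count = 1; pairs: (0,3)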